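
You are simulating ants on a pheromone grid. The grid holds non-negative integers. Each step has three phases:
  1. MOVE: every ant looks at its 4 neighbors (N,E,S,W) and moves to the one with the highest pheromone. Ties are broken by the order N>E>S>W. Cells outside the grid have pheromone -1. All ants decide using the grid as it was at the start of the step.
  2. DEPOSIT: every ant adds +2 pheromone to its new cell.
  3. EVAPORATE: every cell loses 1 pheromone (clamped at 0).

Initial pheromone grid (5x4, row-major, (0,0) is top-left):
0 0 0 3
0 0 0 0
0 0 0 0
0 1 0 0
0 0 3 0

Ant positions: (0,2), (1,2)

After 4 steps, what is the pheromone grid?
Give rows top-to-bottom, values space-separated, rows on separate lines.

After step 1: ants at (0,3),(0,2)
  0 0 1 4
  0 0 0 0
  0 0 0 0
  0 0 0 0
  0 0 2 0
After step 2: ants at (0,2),(0,3)
  0 0 2 5
  0 0 0 0
  0 0 0 0
  0 0 0 0
  0 0 1 0
After step 3: ants at (0,3),(0,2)
  0 0 3 6
  0 0 0 0
  0 0 0 0
  0 0 0 0
  0 0 0 0
After step 4: ants at (0,2),(0,3)
  0 0 4 7
  0 0 0 0
  0 0 0 0
  0 0 0 0
  0 0 0 0

0 0 4 7
0 0 0 0
0 0 0 0
0 0 0 0
0 0 0 0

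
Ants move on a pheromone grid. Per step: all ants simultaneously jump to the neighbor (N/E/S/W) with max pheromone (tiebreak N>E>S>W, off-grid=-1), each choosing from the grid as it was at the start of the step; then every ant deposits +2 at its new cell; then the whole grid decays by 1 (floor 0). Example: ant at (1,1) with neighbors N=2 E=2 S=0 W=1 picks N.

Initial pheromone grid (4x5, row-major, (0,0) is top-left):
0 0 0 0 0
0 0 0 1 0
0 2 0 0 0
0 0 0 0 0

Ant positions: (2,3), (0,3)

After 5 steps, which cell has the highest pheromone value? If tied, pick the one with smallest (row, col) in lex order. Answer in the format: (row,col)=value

Answer: (1,3)=8

Derivation:
Step 1: ant0:(2,3)->N->(1,3) | ant1:(0,3)->S->(1,3)
  grid max=4 at (1,3)
Step 2: ant0:(1,3)->N->(0,3) | ant1:(1,3)->N->(0,3)
  grid max=3 at (0,3)
Step 3: ant0:(0,3)->S->(1,3) | ant1:(0,3)->S->(1,3)
  grid max=6 at (1,3)
Step 4: ant0:(1,3)->N->(0,3) | ant1:(1,3)->N->(0,3)
  grid max=5 at (0,3)
Step 5: ant0:(0,3)->S->(1,3) | ant1:(0,3)->S->(1,3)
  grid max=8 at (1,3)
Final grid:
  0 0 0 4 0
  0 0 0 8 0
  0 0 0 0 0
  0 0 0 0 0
Max pheromone 8 at (1,3)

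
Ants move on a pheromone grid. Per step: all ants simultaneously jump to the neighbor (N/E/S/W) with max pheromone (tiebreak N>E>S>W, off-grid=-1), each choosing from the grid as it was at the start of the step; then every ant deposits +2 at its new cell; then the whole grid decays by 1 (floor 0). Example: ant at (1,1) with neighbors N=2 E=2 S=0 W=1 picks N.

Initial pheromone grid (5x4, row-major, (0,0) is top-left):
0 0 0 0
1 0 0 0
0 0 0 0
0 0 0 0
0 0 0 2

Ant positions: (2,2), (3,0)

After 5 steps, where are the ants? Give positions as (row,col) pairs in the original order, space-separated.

Step 1: ant0:(2,2)->N->(1,2) | ant1:(3,0)->N->(2,0)
  grid max=1 at (1,2)
Step 2: ant0:(1,2)->N->(0,2) | ant1:(2,0)->N->(1,0)
  grid max=1 at (0,2)
Step 3: ant0:(0,2)->E->(0,3) | ant1:(1,0)->N->(0,0)
  grid max=1 at (0,0)
Step 4: ant0:(0,3)->S->(1,3) | ant1:(0,0)->E->(0,1)
  grid max=1 at (0,1)
Step 5: ant0:(1,3)->N->(0,3) | ant1:(0,1)->E->(0,2)
  grid max=1 at (0,2)

(0,3) (0,2)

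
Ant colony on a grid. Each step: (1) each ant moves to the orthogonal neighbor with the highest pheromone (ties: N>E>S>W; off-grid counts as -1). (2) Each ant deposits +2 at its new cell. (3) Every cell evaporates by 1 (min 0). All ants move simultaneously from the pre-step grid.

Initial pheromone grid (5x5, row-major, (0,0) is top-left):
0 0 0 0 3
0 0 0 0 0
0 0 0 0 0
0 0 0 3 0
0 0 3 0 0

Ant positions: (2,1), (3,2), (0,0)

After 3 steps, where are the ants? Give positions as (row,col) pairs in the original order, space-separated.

Step 1: ant0:(2,1)->N->(1,1) | ant1:(3,2)->E->(3,3) | ant2:(0,0)->E->(0,1)
  grid max=4 at (3,3)
Step 2: ant0:(1,1)->N->(0,1) | ant1:(3,3)->N->(2,3) | ant2:(0,1)->S->(1,1)
  grid max=3 at (3,3)
Step 3: ant0:(0,1)->S->(1,1) | ant1:(2,3)->S->(3,3) | ant2:(1,1)->N->(0,1)
  grid max=4 at (3,3)

(1,1) (3,3) (0,1)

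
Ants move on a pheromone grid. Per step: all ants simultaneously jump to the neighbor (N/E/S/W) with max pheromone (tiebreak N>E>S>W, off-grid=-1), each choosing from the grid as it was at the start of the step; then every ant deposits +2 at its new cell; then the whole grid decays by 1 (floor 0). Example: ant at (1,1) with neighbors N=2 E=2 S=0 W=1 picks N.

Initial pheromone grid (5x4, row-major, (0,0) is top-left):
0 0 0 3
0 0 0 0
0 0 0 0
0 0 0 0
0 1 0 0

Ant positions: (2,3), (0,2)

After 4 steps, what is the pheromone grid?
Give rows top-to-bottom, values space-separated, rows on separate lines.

After step 1: ants at (1,3),(0,3)
  0 0 0 4
  0 0 0 1
  0 0 0 0
  0 0 0 0
  0 0 0 0
After step 2: ants at (0,3),(1,3)
  0 0 0 5
  0 0 0 2
  0 0 0 0
  0 0 0 0
  0 0 0 0
After step 3: ants at (1,3),(0,3)
  0 0 0 6
  0 0 0 3
  0 0 0 0
  0 0 0 0
  0 0 0 0
After step 4: ants at (0,3),(1,3)
  0 0 0 7
  0 0 0 4
  0 0 0 0
  0 0 0 0
  0 0 0 0

0 0 0 7
0 0 0 4
0 0 0 0
0 0 0 0
0 0 0 0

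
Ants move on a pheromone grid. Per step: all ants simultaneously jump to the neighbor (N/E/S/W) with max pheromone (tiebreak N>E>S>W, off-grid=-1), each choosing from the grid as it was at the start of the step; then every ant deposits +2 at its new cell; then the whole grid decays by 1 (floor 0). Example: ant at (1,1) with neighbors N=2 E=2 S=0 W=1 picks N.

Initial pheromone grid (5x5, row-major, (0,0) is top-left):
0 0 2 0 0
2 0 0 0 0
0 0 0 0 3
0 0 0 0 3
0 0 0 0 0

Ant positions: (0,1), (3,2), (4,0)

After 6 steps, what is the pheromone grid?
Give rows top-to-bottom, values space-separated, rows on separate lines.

After step 1: ants at (0,2),(2,2),(3,0)
  0 0 3 0 0
  1 0 0 0 0
  0 0 1 0 2
  1 0 0 0 2
  0 0 0 0 0
After step 2: ants at (0,3),(1,2),(2,0)
  0 0 2 1 0
  0 0 1 0 0
  1 0 0 0 1
  0 0 0 0 1
  0 0 0 0 0
After step 3: ants at (0,2),(0,2),(1,0)
  0 0 5 0 0
  1 0 0 0 0
  0 0 0 0 0
  0 0 0 0 0
  0 0 0 0 0
After step 4: ants at (0,3),(0,3),(0,0)
  1 0 4 3 0
  0 0 0 0 0
  0 0 0 0 0
  0 0 0 0 0
  0 0 0 0 0
After step 5: ants at (0,2),(0,2),(0,1)
  0 1 7 2 0
  0 0 0 0 0
  0 0 0 0 0
  0 0 0 0 0
  0 0 0 0 0
After step 6: ants at (0,3),(0,3),(0,2)
  0 0 8 5 0
  0 0 0 0 0
  0 0 0 0 0
  0 0 0 0 0
  0 0 0 0 0

0 0 8 5 0
0 0 0 0 0
0 0 0 0 0
0 0 0 0 0
0 0 0 0 0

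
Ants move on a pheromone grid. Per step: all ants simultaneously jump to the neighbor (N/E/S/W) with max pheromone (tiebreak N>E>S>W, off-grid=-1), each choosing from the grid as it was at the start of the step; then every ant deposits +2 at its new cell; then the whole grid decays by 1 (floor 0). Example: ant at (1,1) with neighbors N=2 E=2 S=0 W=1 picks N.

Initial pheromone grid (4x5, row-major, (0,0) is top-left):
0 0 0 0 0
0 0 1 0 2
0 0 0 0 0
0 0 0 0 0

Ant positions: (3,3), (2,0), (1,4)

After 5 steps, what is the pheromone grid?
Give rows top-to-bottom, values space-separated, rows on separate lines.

After step 1: ants at (2,3),(1,0),(0,4)
  0 0 0 0 1
  1 0 0 0 1
  0 0 0 1 0
  0 0 0 0 0
After step 2: ants at (1,3),(0,0),(1,4)
  1 0 0 0 0
  0 0 0 1 2
  0 0 0 0 0
  0 0 0 0 0
After step 3: ants at (1,4),(0,1),(1,3)
  0 1 0 0 0
  0 0 0 2 3
  0 0 0 0 0
  0 0 0 0 0
After step 4: ants at (1,3),(0,2),(1,4)
  0 0 1 0 0
  0 0 0 3 4
  0 0 0 0 0
  0 0 0 0 0
After step 5: ants at (1,4),(0,3),(1,3)
  0 0 0 1 0
  0 0 0 4 5
  0 0 0 0 0
  0 0 0 0 0

0 0 0 1 0
0 0 0 4 5
0 0 0 0 0
0 0 0 0 0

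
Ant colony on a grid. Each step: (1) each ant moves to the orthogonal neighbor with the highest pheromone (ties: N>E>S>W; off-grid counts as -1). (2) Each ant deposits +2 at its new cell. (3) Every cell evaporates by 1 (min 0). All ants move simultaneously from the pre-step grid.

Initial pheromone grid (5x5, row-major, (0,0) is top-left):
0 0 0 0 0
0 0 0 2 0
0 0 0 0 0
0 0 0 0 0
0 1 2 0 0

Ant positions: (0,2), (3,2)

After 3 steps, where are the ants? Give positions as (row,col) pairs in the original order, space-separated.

Step 1: ant0:(0,2)->E->(0,3) | ant1:(3,2)->S->(4,2)
  grid max=3 at (4,2)
Step 2: ant0:(0,3)->S->(1,3) | ant1:(4,2)->N->(3,2)
  grid max=2 at (1,3)
Step 3: ant0:(1,3)->N->(0,3) | ant1:(3,2)->S->(4,2)
  grid max=3 at (4,2)

(0,3) (4,2)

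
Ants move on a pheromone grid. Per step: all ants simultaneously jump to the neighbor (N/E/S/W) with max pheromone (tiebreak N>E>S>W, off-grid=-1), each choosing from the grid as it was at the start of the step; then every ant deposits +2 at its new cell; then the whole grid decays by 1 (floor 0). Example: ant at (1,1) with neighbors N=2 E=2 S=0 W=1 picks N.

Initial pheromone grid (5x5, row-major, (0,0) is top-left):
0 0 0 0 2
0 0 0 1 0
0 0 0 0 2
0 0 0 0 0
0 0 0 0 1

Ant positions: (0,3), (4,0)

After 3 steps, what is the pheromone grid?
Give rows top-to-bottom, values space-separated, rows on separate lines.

After step 1: ants at (0,4),(3,0)
  0 0 0 0 3
  0 0 0 0 0
  0 0 0 0 1
  1 0 0 0 0
  0 0 0 0 0
After step 2: ants at (1,4),(2,0)
  0 0 0 0 2
  0 0 0 0 1
  1 0 0 0 0
  0 0 0 0 0
  0 0 0 0 0
After step 3: ants at (0,4),(1,0)
  0 0 0 0 3
  1 0 0 0 0
  0 0 0 0 0
  0 0 0 0 0
  0 0 0 0 0

0 0 0 0 3
1 0 0 0 0
0 0 0 0 0
0 0 0 0 0
0 0 0 0 0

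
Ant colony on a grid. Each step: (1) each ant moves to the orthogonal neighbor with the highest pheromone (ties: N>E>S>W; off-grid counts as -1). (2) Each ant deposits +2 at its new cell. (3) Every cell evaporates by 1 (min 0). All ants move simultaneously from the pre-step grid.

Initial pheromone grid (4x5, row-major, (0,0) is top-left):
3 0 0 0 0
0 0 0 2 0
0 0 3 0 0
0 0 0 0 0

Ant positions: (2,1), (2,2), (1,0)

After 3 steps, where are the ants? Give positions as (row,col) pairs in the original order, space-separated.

Step 1: ant0:(2,1)->E->(2,2) | ant1:(2,2)->N->(1,2) | ant2:(1,0)->N->(0,0)
  grid max=4 at (0,0)
Step 2: ant0:(2,2)->N->(1,2) | ant1:(1,2)->S->(2,2) | ant2:(0,0)->E->(0,1)
  grid max=5 at (2,2)
Step 3: ant0:(1,2)->S->(2,2) | ant1:(2,2)->N->(1,2) | ant2:(0,1)->W->(0,0)
  grid max=6 at (2,2)

(2,2) (1,2) (0,0)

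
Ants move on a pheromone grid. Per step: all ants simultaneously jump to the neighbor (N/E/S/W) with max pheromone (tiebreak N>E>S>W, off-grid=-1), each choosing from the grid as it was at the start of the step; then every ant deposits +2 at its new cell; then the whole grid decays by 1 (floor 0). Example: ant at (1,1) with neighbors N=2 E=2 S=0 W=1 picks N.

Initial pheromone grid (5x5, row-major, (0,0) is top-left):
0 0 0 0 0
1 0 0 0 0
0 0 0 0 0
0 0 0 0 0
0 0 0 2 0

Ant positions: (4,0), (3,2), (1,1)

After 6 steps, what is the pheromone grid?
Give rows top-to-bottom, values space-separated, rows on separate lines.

After step 1: ants at (3,0),(2,2),(1,0)
  0 0 0 0 0
  2 0 0 0 0
  0 0 1 0 0
  1 0 0 0 0
  0 0 0 1 0
After step 2: ants at (2,0),(1,2),(0,0)
  1 0 0 0 0
  1 0 1 0 0
  1 0 0 0 0
  0 0 0 0 0
  0 0 0 0 0
After step 3: ants at (1,0),(0,2),(1,0)
  0 0 1 0 0
  4 0 0 0 0
  0 0 0 0 0
  0 0 0 0 0
  0 0 0 0 0
After step 4: ants at (0,0),(0,3),(0,0)
  3 0 0 1 0
  3 0 0 0 0
  0 0 0 0 0
  0 0 0 0 0
  0 0 0 0 0
After step 5: ants at (1,0),(0,4),(1,0)
  2 0 0 0 1
  6 0 0 0 0
  0 0 0 0 0
  0 0 0 0 0
  0 0 0 0 0
After step 6: ants at (0,0),(1,4),(0,0)
  5 0 0 0 0
  5 0 0 0 1
  0 0 0 0 0
  0 0 0 0 0
  0 0 0 0 0

5 0 0 0 0
5 0 0 0 1
0 0 0 0 0
0 0 0 0 0
0 0 0 0 0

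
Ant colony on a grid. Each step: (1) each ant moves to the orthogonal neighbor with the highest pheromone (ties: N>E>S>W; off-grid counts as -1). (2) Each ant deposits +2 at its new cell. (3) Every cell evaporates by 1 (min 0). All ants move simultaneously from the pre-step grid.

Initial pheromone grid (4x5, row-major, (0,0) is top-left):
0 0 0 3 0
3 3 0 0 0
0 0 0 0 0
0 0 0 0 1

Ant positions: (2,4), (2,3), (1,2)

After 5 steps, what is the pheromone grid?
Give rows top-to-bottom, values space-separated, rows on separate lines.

After step 1: ants at (3,4),(1,3),(1,1)
  0 0 0 2 0
  2 4 0 1 0
  0 0 0 0 0
  0 0 0 0 2
After step 2: ants at (2,4),(0,3),(1,0)
  0 0 0 3 0
  3 3 0 0 0
  0 0 0 0 1
  0 0 0 0 1
After step 3: ants at (3,4),(0,4),(1,1)
  0 0 0 2 1
  2 4 0 0 0
  0 0 0 0 0
  0 0 0 0 2
After step 4: ants at (2,4),(0,3),(1,0)
  0 0 0 3 0
  3 3 0 0 0
  0 0 0 0 1
  0 0 0 0 1
After step 5: ants at (3,4),(0,4),(1,1)
  0 0 0 2 1
  2 4 0 0 0
  0 0 0 0 0
  0 0 0 0 2

0 0 0 2 1
2 4 0 0 0
0 0 0 0 0
0 0 0 0 2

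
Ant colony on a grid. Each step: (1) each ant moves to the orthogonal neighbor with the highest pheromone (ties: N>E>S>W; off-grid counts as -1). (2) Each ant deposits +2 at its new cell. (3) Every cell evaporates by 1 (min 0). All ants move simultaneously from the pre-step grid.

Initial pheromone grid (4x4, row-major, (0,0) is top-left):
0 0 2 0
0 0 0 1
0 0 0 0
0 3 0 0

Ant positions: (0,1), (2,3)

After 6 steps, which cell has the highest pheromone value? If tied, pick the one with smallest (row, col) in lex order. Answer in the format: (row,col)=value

Answer: (0,3)=7

Derivation:
Step 1: ant0:(0,1)->E->(0,2) | ant1:(2,3)->N->(1,3)
  grid max=3 at (0,2)
Step 2: ant0:(0,2)->E->(0,3) | ant1:(1,3)->N->(0,3)
  grid max=3 at (0,3)
Step 3: ant0:(0,3)->W->(0,2) | ant1:(0,3)->W->(0,2)
  grid max=5 at (0,2)
Step 4: ant0:(0,2)->E->(0,3) | ant1:(0,2)->E->(0,3)
  grid max=5 at (0,3)
Step 5: ant0:(0,3)->W->(0,2) | ant1:(0,3)->W->(0,2)
  grid max=7 at (0,2)
Step 6: ant0:(0,2)->E->(0,3) | ant1:(0,2)->E->(0,3)
  grid max=7 at (0,3)
Final grid:
  0 0 6 7
  0 0 0 0
  0 0 0 0
  0 0 0 0
Max pheromone 7 at (0,3)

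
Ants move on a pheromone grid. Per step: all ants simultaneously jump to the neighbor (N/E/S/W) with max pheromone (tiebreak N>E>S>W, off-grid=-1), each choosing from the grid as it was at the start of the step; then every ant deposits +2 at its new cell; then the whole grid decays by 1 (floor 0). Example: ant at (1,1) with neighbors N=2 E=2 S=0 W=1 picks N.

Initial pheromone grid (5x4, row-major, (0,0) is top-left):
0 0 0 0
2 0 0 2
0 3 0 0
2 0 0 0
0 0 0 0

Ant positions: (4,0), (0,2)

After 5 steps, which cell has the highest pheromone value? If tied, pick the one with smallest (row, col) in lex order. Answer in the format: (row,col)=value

Step 1: ant0:(4,0)->N->(3,0) | ant1:(0,2)->E->(0,3)
  grid max=3 at (3,0)
Step 2: ant0:(3,0)->N->(2,0) | ant1:(0,3)->S->(1,3)
  grid max=2 at (1,3)
Step 3: ant0:(2,0)->S->(3,0) | ant1:(1,3)->N->(0,3)
  grid max=3 at (3,0)
Step 4: ant0:(3,0)->N->(2,0) | ant1:(0,3)->S->(1,3)
  grid max=2 at (1,3)
Step 5: ant0:(2,0)->S->(3,0) | ant1:(1,3)->N->(0,3)
  grid max=3 at (3,0)
Final grid:
  0 0 0 1
  0 0 0 1
  0 0 0 0
  3 0 0 0
  0 0 0 0
Max pheromone 3 at (3,0)

Answer: (3,0)=3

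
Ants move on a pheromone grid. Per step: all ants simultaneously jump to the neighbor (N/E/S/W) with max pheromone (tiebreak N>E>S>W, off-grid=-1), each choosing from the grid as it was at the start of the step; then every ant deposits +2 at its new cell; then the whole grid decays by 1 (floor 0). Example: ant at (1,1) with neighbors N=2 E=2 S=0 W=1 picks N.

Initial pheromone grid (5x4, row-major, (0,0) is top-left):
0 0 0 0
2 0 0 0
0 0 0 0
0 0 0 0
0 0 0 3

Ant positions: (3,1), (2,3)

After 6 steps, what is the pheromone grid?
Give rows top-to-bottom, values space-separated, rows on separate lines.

After step 1: ants at (2,1),(1,3)
  0 0 0 0
  1 0 0 1
  0 1 0 0
  0 0 0 0
  0 0 0 2
After step 2: ants at (1,1),(0,3)
  0 0 0 1
  0 1 0 0
  0 0 0 0
  0 0 0 0
  0 0 0 1
After step 3: ants at (0,1),(1,3)
  0 1 0 0
  0 0 0 1
  0 0 0 0
  0 0 0 0
  0 0 0 0
After step 4: ants at (0,2),(0,3)
  0 0 1 1
  0 0 0 0
  0 0 0 0
  0 0 0 0
  0 0 0 0
After step 5: ants at (0,3),(0,2)
  0 0 2 2
  0 0 0 0
  0 0 0 0
  0 0 0 0
  0 0 0 0
After step 6: ants at (0,2),(0,3)
  0 0 3 3
  0 0 0 0
  0 0 0 0
  0 0 0 0
  0 0 0 0

0 0 3 3
0 0 0 0
0 0 0 0
0 0 0 0
0 0 0 0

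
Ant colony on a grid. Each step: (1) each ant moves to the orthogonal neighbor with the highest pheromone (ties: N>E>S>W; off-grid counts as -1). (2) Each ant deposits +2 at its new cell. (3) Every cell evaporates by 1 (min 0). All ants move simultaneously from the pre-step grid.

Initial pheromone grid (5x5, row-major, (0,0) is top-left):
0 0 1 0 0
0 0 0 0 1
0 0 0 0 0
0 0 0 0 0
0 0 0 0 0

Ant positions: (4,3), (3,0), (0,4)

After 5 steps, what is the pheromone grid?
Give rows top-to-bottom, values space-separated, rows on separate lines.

After step 1: ants at (3,3),(2,0),(1,4)
  0 0 0 0 0
  0 0 0 0 2
  1 0 0 0 0
  0 0 0 1 0
  0 0 0 0 0
After step 2: ants at (2,3),(1,0),(0,4)
  0 0 0 0 1
  1 0 0 0 1
  0 0 0 1 0
  0 0 0 0 0
  0 0 0 0 0
After step 3: ants at (1,3),(0,0),(1,4)
  1 0 0 0 0
  0 0 0 1 2
  0 0 0 0 0
  0 0 0 0 0
  0 0 0 0 0
After step 4: ants at (1,4),(0,1),(1,3)
  0 1 0 0 0
  0 0 0 2 3
  0 0 0 0 0
  0 0 0 0 0
  0 0 0 0 0
After step 5: ants at (1,3),(0,2),(1,4)
  0 0 1 0 0
  0 0 0 3 4
  0 0 0 0 0
  0 0 0 0 0
  0 0 0 0 0

0 0 1 0 0
0 0 0 3 4
0 0 0 0 0
0 0 0 0 0
0 0 0 0 0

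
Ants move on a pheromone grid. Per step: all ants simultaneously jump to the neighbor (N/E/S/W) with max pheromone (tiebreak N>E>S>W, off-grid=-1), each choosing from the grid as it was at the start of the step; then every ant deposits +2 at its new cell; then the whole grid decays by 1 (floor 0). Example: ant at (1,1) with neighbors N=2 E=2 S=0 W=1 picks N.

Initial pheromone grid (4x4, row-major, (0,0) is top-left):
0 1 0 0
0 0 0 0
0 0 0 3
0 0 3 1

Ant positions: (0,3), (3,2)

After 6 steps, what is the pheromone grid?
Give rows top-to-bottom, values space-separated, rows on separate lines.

After step 1: ants at (1,3),(3,3)
  0 0 0 0
  0 0 0 1
  0 0 0 2
  0 0 2 2
After step 2: ants at (2,3),(2,3)
  0 0 0 0
  0 0 0 0
  0 0 0 5
  0 0 1 1
After step 3: ants at (3,3),(3,3)
  0 0 0 0
  0 0 0 0
  0 0 0 4
  0 0 0 4
After step 4: ants at (2,3),(2,3)
  0 0 0 0
  0 0 0 0
  0 0 0 7
  0 0 0 3
After step 5: ants at (3,3),(3,3)
  0 0 0 0
  0 0 0 0
  0 0 0 6
  0 0 0 6
After step 6: ants at (2,3),(2,3)
  0 0 0 0
  0 0 0 0
  0 0 0 9
  0 0 0 5

0 0 0 0
0 0 0 0
0 0 0 9
0 0 0 5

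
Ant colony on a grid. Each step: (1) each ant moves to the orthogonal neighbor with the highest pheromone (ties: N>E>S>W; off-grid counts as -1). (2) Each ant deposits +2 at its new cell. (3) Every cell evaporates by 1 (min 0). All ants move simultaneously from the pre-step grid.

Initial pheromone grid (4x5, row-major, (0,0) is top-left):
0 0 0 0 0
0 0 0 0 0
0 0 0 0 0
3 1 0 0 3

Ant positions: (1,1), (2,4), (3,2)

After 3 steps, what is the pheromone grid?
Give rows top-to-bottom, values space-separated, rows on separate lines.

After step 1: ants at (0,1),(3,4),(3,1)
  0 1 0 0 0
  0 0 0 0 0
  0 0 0 0 0
  2 2 0 0 4
After step 2: ants at (0,2),(2,4),(3,0)
  0 0 1 0 0
  0 0 0 0 0
  0 0 0 0 1
  3 1 0 0 3
After step 3: ants at (0,3),(3,4),(3,1)
  0 0 0 1 0
  0 0 0 0 0
  0 0 0 0 0
  2 2 0 0 4

0 0 0 1 0
0 0 0 0 0
0 0 0 0 0
2 2 0 0 4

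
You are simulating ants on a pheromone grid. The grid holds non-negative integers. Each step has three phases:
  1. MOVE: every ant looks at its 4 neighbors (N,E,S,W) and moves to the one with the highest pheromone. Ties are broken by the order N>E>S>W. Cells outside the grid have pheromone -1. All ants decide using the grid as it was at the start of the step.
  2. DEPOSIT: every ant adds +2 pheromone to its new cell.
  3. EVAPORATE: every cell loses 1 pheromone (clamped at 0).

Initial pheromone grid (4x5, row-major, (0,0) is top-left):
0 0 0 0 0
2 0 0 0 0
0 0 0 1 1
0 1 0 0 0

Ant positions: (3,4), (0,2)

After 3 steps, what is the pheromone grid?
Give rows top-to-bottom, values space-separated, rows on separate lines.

After step 1: ants at (2,4),(0,3)
  0 0 0 1 0
  1 0 0 0 0
  0 0 0 0 2
  0 0 0 0 0
After step 2: ants at (1,4),(0,4)
  0 0 0 0 1
  0 0 0 0 1
  0 0 0 0 1
  0 0 0 0 0
After step 3: ants at (0,4),(1,4)
  0 0 0 0 2
  0 0 0 0 2
  0 0 0 0 0
  0 0 0 0 0

0 0 0 0 2
0 0 0 0 2
0 0 0 0 0
0 0 0 0 0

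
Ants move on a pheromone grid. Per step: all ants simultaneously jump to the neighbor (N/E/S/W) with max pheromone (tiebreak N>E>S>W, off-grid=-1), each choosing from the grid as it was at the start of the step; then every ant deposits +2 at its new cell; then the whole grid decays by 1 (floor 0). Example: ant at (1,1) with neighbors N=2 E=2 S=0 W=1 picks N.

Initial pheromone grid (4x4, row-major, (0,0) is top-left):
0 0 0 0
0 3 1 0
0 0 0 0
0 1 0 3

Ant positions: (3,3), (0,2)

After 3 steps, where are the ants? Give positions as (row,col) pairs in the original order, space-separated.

Step 1: ant0:(3,3)->N->(2,3) | ant1:(0,2)->S->(1,2)
  grid max=2 at (1,1)
Step 2: ant0:(2,3)->S->(3,3) | ant1:(1,2)->W->(1,1)
  grid max=3 at (1,1)
Step 3: ant0:(3,3)->N->(2,3) | ant1:(1,1)->E->(1,2)
  grid max=2 at (1,1)

(2,3) (1,2)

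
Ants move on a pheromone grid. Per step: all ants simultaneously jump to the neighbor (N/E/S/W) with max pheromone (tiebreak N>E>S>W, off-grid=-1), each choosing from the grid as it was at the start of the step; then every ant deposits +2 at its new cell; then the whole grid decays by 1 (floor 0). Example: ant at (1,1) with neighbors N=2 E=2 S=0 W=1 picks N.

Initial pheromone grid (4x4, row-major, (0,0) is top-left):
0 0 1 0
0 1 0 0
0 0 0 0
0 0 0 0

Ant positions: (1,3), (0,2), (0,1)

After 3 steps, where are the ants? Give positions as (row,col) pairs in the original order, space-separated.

Step 1: ant0:(1,3)->N->(0,3) | ant1:(0,2)->E->(0,3) | ant2:(0,1)->E->(0,2)
  grid max=3 at (0,3)
Step 2: ant0:(0,3)->W->(0,2) | ant1:(0,3)->W->(0,2) | ant2:(0,2)->E->(0,3)
  grid max=5 at (0,2)
Step 3: ant0:(0,2)->E->(0,3) | ant1:(0,2)->E->(0,3) | ant2:(0,3)->W->(0,2)
  grid max=7 at (0,3)

(0,3) (0,3) (0,2)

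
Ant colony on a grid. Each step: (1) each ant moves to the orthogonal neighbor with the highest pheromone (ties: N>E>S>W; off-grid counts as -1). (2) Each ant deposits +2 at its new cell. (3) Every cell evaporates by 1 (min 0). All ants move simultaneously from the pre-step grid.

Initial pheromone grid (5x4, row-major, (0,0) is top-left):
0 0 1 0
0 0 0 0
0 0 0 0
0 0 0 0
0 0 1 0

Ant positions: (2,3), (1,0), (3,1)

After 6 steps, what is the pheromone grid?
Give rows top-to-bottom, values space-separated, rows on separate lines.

After step 1: ants at (1,3),(0,0),(2,1)
  1 0 0 0
  0 0 0 1
  0 1 0 0
  0 0 0 0
  0 0 0 0
After step 2: ants at (0,3),(0,1),(1,1)
  0 1 0 1
  0 1 0 0
  0 0 0 0
  0 0 0 0
  0 0 0 0
After step 3: ants at (1,3),(1,1),(0,1)
  0 2 0 0
  0 2 0 1
  0 0 0 0
  0 0 0 0
  0 0 0 0
After step 4: ants at (0,3),(0,1),(1,1)
  0 3 0 1
  0 3 0 0
  0 0 0 0
  0 0 0 0
  0 0 0 0
After step 5: ants at (1,3),(1,1),(0,1)
  0 4 0 0
  0 4 0 1
  0 0 0 0
  0 0 0 0
  0 0 0 0
After step 6: ants at (0,3),(0,1),(1,1)
  0 5 0 1
  0 5 0 0
  0 0 0 0
  0 0 0 0
  0 0 0 0

0 5 0 1
0 5 0 0
0 0 0 0
0 0 0 0
0 0 0 0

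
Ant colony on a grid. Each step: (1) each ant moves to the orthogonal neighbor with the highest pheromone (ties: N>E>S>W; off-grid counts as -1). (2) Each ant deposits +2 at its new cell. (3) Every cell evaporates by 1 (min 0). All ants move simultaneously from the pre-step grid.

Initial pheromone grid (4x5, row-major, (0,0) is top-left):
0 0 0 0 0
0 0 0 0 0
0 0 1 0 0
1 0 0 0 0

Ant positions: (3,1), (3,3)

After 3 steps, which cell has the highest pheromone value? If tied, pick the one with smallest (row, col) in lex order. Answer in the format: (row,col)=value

Step 1: ant0:(3,1)->W->(3,0) | ant1:(3,3)->N->(2,3)
  grid max=2 at (3,0)
Step 2: ant0:(3,0)->N->(2,0) | ant1:(2,3)->N->(1,3)
  grid max=1 at (1,3)
Step 3: ant0:(2,0)->S->(3,0) | ant1:(1,3)->N->(0,3)
  grid max=2 at (3,0)
Final grid:
  0 0 0 1 0
  0 0 0 0 0
  0 0 0 0 0
  2 0 0 0 0
Max pheromone 2 at (3,0)

Answer: (3,0)=2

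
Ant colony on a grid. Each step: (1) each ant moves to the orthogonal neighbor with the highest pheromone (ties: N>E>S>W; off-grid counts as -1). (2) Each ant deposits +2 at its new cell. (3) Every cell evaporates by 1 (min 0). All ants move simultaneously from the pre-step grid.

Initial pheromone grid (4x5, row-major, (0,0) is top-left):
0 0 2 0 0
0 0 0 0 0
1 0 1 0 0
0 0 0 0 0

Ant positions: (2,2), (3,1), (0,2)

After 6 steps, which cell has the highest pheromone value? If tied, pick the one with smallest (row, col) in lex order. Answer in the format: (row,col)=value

Step 1: ant0:(2,2)->N->(1,2) | ant1:(3,1)->N->(2,1) | ant2:(0,2)->E->(0,3)
  grid max=1 at (0,2)
Step 2: ant0:(1,2)->N->(0,2) | ant1:(2,1)->N->(1,1) | ant2:(0,3)->W->(0,2)
  grid max=4 at (0,2)
Step 3: ant0:(0,2)->E->(0,3) | ant1:(1,1)->N->(0,1) | ant2:(0,2)->E->(0,3)
  grid max=3 at (0,2)
Step 4: ant0:(0,3)->W->(0,2) | ant1:(0,1)->E->(0,2) | ant2:(0,3)->W->(0,2)
  grid max=8 at (0,2)
Step 5: ant0:(0,2)->E->(0,3) | ant1:(0,2)->E->(0,3) | ant2:(0,2)->E->(0,3)
  grid max=7 at (0,2)
Step 6: ant0:(0,3)->W->(0,2) | ant1:(0,3)->W->(0,2) | ant2:(0,3)->W->(0,2)
  grid max=12 at (0,2)
Final grid:
  0 0 12 6 0
  0 0 0 0 0
  0 0 0 0 0
  0 0 0 0 0
Max pheromone 12 at (0,2)

Answer: (0,2)=12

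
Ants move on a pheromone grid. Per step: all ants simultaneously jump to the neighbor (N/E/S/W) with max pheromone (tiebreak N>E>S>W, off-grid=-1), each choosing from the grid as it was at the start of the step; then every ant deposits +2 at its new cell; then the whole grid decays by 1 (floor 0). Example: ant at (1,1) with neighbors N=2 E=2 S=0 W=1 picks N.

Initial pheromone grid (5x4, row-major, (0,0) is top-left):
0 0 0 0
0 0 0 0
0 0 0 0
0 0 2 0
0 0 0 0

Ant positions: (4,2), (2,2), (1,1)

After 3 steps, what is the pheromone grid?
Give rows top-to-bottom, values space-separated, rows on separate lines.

After step 1: ants at (3,2),(3,2),(0,1)
  0 1 0 0
  0 0 0 0
  0 0 0 0
  0 0 5 0
  0 0 0 0
After step 2: ants at (2,2),(2,2),(0,2)
  0 0 1 0
  0 0 0 0
  0 0 3 0
  0 0 4 0
  0 0 0 0
After step 3: ants at (3,2),(3,2),(0,3)
  0 0 0 1
  0 0 0 0
  0 0 2 0
  0 0 7 0
  0 0 0 0

0 0 0 1
0 0 0 0
0 0 2 0
0 0 7 0
0 0 0 0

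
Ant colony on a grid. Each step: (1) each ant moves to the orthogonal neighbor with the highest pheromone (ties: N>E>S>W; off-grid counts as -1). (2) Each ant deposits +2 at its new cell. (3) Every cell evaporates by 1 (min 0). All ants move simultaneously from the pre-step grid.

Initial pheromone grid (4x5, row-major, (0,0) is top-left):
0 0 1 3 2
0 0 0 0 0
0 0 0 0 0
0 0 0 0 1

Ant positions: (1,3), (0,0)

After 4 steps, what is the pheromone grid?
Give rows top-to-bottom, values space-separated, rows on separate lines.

After step 1: ants at (0,3),(0,1)
  0 1 0 4 1
  0 0 0 0 0
  0 0 0 0 0
  0 0 0 0 0
After step 2: ants at (0,4),(0,2)
  0 0 1 3 2
  0 0 0 0 0
  0 0 0 0 0
  0 0 0 0 0
After step 3: ants at (0,3),(0,3)
  0 0 0 6 1
  0 0 0 0 0
  0 0 0 0 0
  0 0 0 0 0
After step 4: ants at (0,4),(0,4)
  0 0 0 5 4
  0 0 0 0 0
  0 0 0 0 0
  0 0 0 0 0

0 0 0 5 4
0 0 0 0 0
0 0 0 0 0
0 0 0 0 0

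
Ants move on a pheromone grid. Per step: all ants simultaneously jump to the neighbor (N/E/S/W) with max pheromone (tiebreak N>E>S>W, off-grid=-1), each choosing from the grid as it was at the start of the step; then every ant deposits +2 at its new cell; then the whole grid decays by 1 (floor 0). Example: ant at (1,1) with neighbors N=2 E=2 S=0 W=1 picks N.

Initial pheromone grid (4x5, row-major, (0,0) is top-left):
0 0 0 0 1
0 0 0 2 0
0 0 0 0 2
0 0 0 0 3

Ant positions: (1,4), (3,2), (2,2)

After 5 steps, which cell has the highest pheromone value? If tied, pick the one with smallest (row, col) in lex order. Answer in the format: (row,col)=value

Step 1: ant0:(1,4)->S->(2,4) | ant1:(3,2)->N->(2,2) | ant2:(2,2)->N->(1,2)
  grid max=3 at (2,4)
Step 2: ant0:(2,4)->S->(3,4) | ant1:(2,2)->N->(1,2) | ant2:(1,2)->E->(1,3)
  grid max=3 at (3,4)
Step 3: ant0:(3,4)->N->(2,4) | ant1:(1,2)->E->(1,3) | ant2:(1,3)->W->(1,2)
  grid max=3 at (1,2)
Step 4: ant0:(2,4)->S->(3,4) | ant1:(1,3)->W->(1,2) | ant2:(1,2)->E->(1,3)
  grid max=4 at (1,2)
Step 5: ant0:(3,4)->N->(2,4) | ant1:(1,2)->E->(1,3) | ant2:(1,3)->W->(1,2)
  grid max=5 at (1,2)
Final grid:
  0 0 0 0 0
  0 0 5 5 0
  0 0 0 0 3
  0 0 0 0 2
Max pheromone 5 at (1,2)

Answer: (1,2)=5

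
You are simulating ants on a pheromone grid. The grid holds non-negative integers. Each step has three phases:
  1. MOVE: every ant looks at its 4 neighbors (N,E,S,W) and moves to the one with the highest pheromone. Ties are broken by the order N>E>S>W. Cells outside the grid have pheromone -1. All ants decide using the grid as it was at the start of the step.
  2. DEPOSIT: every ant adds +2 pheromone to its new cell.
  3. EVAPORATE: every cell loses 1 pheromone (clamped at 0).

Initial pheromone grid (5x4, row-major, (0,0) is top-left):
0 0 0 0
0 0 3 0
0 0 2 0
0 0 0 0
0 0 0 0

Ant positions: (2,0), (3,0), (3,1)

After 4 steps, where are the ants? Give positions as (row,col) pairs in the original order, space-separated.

Step 1: ant0:(2,0)->N->(1,0) | ant1:(3,0)->N->(2,0) | ant2:(3,1)->N->(2,1)
  grid max=2 at (1,2)
Step 2: ant0:(1,0)->S->(2,0) | ant1:(2,0)->N->(1,0) | ant2:(2,1)->E->(2,2)
  grid max=2 at (1,0)
Step 3: ant0:(2,0)->N->(1,0) | ant1:(1,0)->S->(2,0) | ant2:(2,2)->N->(1,2)
  grid max=3 at (1,0)
Step 4: ant0:(1,0)->S->(2,0) | ant1:(2,0)->N->(1,0) | ant2:(1,2)->S->(2,2)
  grid max=4 at (1,0)

(2,0) (1,0) (2,2)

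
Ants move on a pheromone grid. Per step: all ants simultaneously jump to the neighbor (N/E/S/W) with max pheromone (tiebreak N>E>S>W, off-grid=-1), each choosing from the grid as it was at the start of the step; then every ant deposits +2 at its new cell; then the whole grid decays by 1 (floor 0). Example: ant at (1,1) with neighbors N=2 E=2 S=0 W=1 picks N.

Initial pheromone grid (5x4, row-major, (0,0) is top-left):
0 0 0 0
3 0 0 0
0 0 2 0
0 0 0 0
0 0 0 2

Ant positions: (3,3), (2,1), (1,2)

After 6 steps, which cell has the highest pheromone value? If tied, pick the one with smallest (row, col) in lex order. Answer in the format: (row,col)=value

Step 1: ant0:(3,3)->S->(4,3) | ant1:(2,1)->E->(2,2) | ant2:(1,2)->S->(2,2)
  grid max=5 at (2,2)
Step 2: ant0:(4,3)->N->(3,3) | ant1:(2,2)->N->(1,2) | ant2:(2,2)->N->(1,2)
  grid max=4 at (2,2)
Step 3: ant0:(3,3)->S->(4,3) | ant1:(1,2)->S->(2,2) | ant2:(1,2)->S->(2,2)
  grid max=7 at (2,2)
Step 4: ant0:(4,3)->N->(3,3) | ant1:(2,2)->N->(1,2) | ant2:(2,2)->N->(1,2)
  grid max=6 at (2,2)
Step 5: ant0:(3,3)->S->(4,3) | ant1:(1,2)->S->(2,2) | ant2:(1,2)->S->(2,2)
  grid max=9 at (2,2)
Step 6: ant0:(4,3)->N->(3,3) | ant1:(2,2)->N->(1,2) | ant2:(2,2)->N->(1,2)
  grid max=8 at (2,2)
Final grid:
  0 0 0 0
  0 0 7 0
  0 0 8 0
  0 0 0 1
  0 0 0 2
Max pheromone 8 at (2,2)

Answer: (2,2)=8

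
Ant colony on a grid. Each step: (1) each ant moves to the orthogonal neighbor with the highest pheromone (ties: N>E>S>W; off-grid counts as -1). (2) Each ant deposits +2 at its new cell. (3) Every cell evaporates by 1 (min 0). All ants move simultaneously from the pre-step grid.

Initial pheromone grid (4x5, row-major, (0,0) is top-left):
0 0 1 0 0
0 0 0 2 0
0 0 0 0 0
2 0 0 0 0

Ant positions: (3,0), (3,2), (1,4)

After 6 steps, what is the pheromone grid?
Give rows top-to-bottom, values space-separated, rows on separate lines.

After step 1: ants at (2,0),(2,2),(1,3)
  0 0 0 0 0
  0 0 0 3 0
  1 0 1 0 0
  1 0 0 0 0
After step 2: ants at (3,0),(1,2),(0,3)
  0 0 0 1 0
  0 0 1 2 0
  0 0 0 0 0
  2 0 0 0 0
After step 3: ants at (2,0),(1,3),(1,3)
  0 0 0 0 0
  0 0 0 5 0
  1 0 0 0 0
  1 0 0 0 0
After step 4: ants at (3,0),(0,3),(0,3)
  0 0 0 3 0
  0 0 0 4 0
  0 0 0 0 0
  2 0 0 0 0
After step 5: ants at (2,0),(1,3),(1,3)
  0 0 0 2 0
  0 0 0 7 0
  1 0 0 0 0
  1 0 0 0 0
After step 6: ants at (3,0),(0,3),(0,3)
  0 0 0 5 0
  0 0 0 6 0
  0 0 0 0 0
  2 0 0 0 0

0 0 0 5 0
0 0 0 6 0
0 0 0 0 0
2 0 0 0 0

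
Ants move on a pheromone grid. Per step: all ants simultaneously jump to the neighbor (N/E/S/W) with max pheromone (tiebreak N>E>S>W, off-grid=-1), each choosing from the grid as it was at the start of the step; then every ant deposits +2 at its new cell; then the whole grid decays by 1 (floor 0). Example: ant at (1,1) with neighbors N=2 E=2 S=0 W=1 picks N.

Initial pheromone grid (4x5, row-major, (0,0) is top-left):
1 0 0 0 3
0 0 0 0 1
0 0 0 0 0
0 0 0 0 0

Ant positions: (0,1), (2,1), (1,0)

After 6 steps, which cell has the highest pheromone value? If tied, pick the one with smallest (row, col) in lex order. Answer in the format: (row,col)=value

Step 1: ant0:(0,1)->W->(0,0) | ant1:(2,1)->N->(1,1) | ant2:(1,0)->N->(0,0)
  grid max=4 at (0,0)
Step 2: ant0:(0,0)->E->(0,1) | ant1:(1,1)->N->(0,1) | ant2:(0,0)->E->(0,1)
  grid max=5 at (0,1)
Step 3: ant0:(0,1)->W->(0,0) | ant1:(0,1)->W->(0,0) | ant2:(0,1)->W->(0,0)
  grid max=8 at (0,0)
Step 4: ant0:(0,0)->E->(0,1) | ant1:(0,0)->E->(0,1) | ant2:(0,0)->E->(0,1)
  grid max=9 at (0,1)
Step 5: ant0:(0,1)->W->(0,0) | ant1:(0,1)->W->(0,0) | ant2:(0,1)->W->(0,0)
  grid max=12 at (0,0)
Step 6: ant0:(0,0)->E->(0,1) | ant1:(0,0)->E->(0,1) | ant2:(0,0)->E->(0,1)
  grid max=13 at (0,1)
Final grid:
  11 13 0 0 0
  0 0 0 0 0
  0 0 0 0 0
  0 0 0 0 0
Max pheromone 13 at (0,1)

Answer: (0,1)=13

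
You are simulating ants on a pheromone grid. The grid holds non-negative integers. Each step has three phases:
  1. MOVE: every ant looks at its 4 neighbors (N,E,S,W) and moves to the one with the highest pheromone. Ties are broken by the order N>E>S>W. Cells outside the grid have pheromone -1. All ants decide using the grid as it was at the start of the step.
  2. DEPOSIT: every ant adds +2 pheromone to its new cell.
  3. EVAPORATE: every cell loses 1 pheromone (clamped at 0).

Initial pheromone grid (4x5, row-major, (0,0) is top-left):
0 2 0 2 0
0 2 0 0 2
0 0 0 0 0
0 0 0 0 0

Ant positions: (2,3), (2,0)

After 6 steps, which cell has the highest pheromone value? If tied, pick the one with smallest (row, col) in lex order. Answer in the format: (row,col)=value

Answer: (0,3)=2

Derivation:
Step 1: ant0:(2,3)->N->(1,3) | ant1:(2,0)->N->(1,0)
  grid max=1 at (0,1)
Step 2: ant0:(1,3)->N->(0,3) | ant1:(1,0)->E->(1,1)
  grid max=2 at (0,3)
Step 3: ant0:(0,3)->E->(0,4) | ant1:(1,1)->N->(0,1)
  grid max=1 at (0,1)
Step 4: ant0:(0,4)->W->(0,3) | ant1:(0,1)->S->(1,1)
  grid max=2 at (0,3)
Step 5: ant0:(0,3)->E->(0,4) | ant1:(1,1)->N->(0,1)
  grid max=1 at (0,1)
Step 6: ant0:(0,4)->W->(0,3) | ant1:(0,1)->S->(1,1)
  grid max=2 at (0,3)
Final grid:
  0 0 0 2 0
  0 2 0 0 0
  0 0 0 0 0
  0 0 0 0 0
Max pheromone 2 at (0,3)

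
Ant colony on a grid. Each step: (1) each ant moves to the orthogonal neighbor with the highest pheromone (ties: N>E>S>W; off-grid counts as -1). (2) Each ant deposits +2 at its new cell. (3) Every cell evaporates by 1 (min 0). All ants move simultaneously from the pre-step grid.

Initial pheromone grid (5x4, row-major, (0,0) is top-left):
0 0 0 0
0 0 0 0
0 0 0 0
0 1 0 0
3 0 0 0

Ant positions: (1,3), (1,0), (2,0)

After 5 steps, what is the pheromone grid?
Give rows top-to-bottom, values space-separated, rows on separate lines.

After step 1: ants at (0,3),(0,0),(1,0)
  1 0 0 1
  1 0 0 0
  0 0 0 0
  0 0 0 0
  2 0 0 0
After step 2: ants at (1,3),(1,0),(0,0)
  2 0 0 0
  2 0 0 1
  0 0 0 0
  0 0 0 0
  1 0 0 0
After step 3: ants at (0,3),(0,0),(1,0)
  3 0 0 1
  3 0 0 0
  0 0 0 0
  0 0 0 0
  0 0 0 0
After step 4: ants at (1,3),(1,0),(0,0)
  4 0 0 0
  4 0 0 1
  0 0 0 0
  0 0 0 0
  0 0 0 0
After step 5: ants at (0,3),(0,0),(1,0)
  5 0 0 1
  5 0 0 0
  0 0 0 0
  0 0 0 0
  0 0 0 0

5 0 0 1
5 0 0 0
0 0 0 0
0 0 0 0
0 0 0 0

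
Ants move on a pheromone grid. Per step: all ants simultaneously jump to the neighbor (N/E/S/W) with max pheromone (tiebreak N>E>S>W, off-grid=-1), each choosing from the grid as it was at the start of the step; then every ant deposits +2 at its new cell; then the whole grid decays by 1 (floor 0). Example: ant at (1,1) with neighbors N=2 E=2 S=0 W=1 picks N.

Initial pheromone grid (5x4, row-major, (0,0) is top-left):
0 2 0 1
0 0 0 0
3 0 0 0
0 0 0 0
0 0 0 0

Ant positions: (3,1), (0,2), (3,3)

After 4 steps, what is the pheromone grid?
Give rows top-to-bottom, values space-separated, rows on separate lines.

After step 1: ants at (2,1),(0,1),(2,3)
  0 3 0 0
  0 0 0 0
  2 1 0 1
  0 0 0 0
  0 0 0 0
After step 2: ants at (2,0),(0,2),(1,3)
  0 2 1 0
  0 0 0 1
  3 0 0 0
  0 0 0 0
  0 0 0 0
After step 3: ants at (1,0),(0,1),(0,3)
  0 3 0 1
  1 0 0 0
  2 0 0 0
  0 0 0 0
  0 0 0 0
After step 4: ants at (2,0),(0,2),(1,3)
  0 2 1 0
  0 0 0 1
  3 0 0 0
  0 0 0 0
  0 0 0 0

0 2 1 0
0 0 0 1
3 0 0 0
0 0 0 0
0 0 0 0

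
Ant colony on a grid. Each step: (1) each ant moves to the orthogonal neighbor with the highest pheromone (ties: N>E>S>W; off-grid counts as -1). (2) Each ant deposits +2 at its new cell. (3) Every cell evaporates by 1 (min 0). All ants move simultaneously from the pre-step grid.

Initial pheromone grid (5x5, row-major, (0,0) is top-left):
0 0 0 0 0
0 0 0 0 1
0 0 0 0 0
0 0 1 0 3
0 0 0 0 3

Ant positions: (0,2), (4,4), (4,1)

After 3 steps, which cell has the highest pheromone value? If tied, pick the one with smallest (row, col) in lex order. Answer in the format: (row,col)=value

Answer: (3,4)=4

Derivation:
Step 1: ant0:(0,2)->E->(0,3) | ant1:(4,4)->N->(3,4) | ant2:(4,1)->N->(3,1)
  grid max=4 at (3,4)
Step 2: ant0:(0,3)->E->(0,4) | ant1:(3,4)->S->(4,4) | ant2:(3,1)->N->(2,1)
  grid max=3 at (3,4)
Step 3: ant0:(0,4)->S->(1,4) | ant1:(4,4)->N->(3,4) | ant2:(2,1)->N->(1,1)
  grid max=4 at (3,4)
Final grid:
  0 0 0 0 0
  0 1 0 0 1
  0 0 0 0 0
  0 0 0 0 4
  0 0 0 0 2
Max pheromone 4 at (3,4)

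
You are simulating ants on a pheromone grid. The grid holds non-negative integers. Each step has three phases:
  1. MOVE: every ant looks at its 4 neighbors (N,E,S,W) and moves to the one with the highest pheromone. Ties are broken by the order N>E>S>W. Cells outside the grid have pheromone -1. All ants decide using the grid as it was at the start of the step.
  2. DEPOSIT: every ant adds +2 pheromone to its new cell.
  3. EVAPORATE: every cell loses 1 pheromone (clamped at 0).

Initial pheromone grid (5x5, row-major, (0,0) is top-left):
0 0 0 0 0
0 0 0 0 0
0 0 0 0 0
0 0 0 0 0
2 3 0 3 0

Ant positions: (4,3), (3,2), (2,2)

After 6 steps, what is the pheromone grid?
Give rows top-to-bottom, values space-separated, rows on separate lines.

After step 1: ants at (3,3),(2,2),(1,2)
  0 0 0 0 0
  0 0 1 0 0
  0 0 1 0 0
  0 0 0 1 0
  1 2 0 2 0
After step 2: ants at (4,3),(1,2),(2,2)
  0 0 0 0 0
  0 0 2 0 0
  0 0 2 0 0
  0 0 0 0 0
  0 1 0 3 0
After step 3: ants at (3,3),(2,2),(1,2)
  0 0 0 0 0
  0 0 3 0 0
  0 0 3 0 0
  0 0 0 1 0
  0 0 0 2 0
After step 4: ants at (4,3),(1,2),(2,2)
  0 0 0 0 0
  0 0 4 0 0
  0 0 4 0 0
  0 0 0 0 0
  0 0 0 3 0
After step 5: ants at (3,3),(2,2),(1,2)
  0 0 0 0 0
  0 0 5 0 0
  0 0 5 0 0
  0 0 0 1 0
  0 0 0 2 0
After step 6: ants at (4,3),(1,2),(2,2)
  0 0 0 0 0
  0 0 6 0 0
  0 0 6 0 0
  0 0 0 0 0
  0 0 0 3 0

0 0 0 0 0
0 0 6 0 0
0 0 6 0 0
0 0 0 0 0
0 0 0 3 0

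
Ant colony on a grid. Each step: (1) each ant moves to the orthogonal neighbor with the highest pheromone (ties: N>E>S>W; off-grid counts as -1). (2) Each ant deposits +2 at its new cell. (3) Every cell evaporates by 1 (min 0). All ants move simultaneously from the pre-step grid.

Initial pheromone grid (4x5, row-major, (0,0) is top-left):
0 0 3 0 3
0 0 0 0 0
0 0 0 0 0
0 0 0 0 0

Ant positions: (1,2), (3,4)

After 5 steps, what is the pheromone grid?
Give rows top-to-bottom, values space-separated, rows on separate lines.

After step 1: ants at (0,2),(2,4)
  0 0 4 0 2
  0 0 0 0 0
  0 0 0 0 1
  0 0 0 0 0
After step 2: ants at (0,3),(1,4)
  0 0 3 1 1
  0 0 0 0 1
  0 0 0 0 0
  0 0 0 0 0
After step 3: ants at (0,2),(0,4)
  0 0 4 0 2
  0 0 0 0 0
  0 0 0 0 0
  0 0 0 0 0
After step 4: ants at (0,3),(1,4)
  0 0 3 1 1
  0 0 0 0 1
  0 0 0 0 0
  0 0 0 0 0
After step 5: ants at (0,2),(0,4)
  0 0 4 0 2
  0 0 0 0 0
  0 0 0 0 0
  0 0 0 0 0

0 0 4 0 2
0 0 0 0 0
0 0 0 0 0
0 0 0 0 0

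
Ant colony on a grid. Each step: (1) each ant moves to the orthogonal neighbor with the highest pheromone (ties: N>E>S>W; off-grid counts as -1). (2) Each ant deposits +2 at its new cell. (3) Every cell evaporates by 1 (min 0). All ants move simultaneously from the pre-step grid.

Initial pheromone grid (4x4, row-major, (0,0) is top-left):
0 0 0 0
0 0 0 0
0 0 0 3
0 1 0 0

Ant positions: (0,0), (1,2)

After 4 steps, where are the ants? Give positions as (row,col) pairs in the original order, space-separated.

Step 1: ant0:(0,0)->E->(0,1) | ant1:(1,2)->N->(0,2)
  grid max=2 at (2,3)
Step 2: ant0:(0,1)->E->(0,2) | ant1:(0,2)->W->(0,1)
  grid max=2 at (0,1)
Step 3: ant0:(0,2)->W->(0,1) | ant1:(0,1)->E->(0,2)
  grid max=3 at (0,1)
Step 4: ant0:(0,1)->E->(0,2) | ant1:(0,2)->W->(0,1)
  grid max=4 at (0,1)

(0,2) (0,1)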